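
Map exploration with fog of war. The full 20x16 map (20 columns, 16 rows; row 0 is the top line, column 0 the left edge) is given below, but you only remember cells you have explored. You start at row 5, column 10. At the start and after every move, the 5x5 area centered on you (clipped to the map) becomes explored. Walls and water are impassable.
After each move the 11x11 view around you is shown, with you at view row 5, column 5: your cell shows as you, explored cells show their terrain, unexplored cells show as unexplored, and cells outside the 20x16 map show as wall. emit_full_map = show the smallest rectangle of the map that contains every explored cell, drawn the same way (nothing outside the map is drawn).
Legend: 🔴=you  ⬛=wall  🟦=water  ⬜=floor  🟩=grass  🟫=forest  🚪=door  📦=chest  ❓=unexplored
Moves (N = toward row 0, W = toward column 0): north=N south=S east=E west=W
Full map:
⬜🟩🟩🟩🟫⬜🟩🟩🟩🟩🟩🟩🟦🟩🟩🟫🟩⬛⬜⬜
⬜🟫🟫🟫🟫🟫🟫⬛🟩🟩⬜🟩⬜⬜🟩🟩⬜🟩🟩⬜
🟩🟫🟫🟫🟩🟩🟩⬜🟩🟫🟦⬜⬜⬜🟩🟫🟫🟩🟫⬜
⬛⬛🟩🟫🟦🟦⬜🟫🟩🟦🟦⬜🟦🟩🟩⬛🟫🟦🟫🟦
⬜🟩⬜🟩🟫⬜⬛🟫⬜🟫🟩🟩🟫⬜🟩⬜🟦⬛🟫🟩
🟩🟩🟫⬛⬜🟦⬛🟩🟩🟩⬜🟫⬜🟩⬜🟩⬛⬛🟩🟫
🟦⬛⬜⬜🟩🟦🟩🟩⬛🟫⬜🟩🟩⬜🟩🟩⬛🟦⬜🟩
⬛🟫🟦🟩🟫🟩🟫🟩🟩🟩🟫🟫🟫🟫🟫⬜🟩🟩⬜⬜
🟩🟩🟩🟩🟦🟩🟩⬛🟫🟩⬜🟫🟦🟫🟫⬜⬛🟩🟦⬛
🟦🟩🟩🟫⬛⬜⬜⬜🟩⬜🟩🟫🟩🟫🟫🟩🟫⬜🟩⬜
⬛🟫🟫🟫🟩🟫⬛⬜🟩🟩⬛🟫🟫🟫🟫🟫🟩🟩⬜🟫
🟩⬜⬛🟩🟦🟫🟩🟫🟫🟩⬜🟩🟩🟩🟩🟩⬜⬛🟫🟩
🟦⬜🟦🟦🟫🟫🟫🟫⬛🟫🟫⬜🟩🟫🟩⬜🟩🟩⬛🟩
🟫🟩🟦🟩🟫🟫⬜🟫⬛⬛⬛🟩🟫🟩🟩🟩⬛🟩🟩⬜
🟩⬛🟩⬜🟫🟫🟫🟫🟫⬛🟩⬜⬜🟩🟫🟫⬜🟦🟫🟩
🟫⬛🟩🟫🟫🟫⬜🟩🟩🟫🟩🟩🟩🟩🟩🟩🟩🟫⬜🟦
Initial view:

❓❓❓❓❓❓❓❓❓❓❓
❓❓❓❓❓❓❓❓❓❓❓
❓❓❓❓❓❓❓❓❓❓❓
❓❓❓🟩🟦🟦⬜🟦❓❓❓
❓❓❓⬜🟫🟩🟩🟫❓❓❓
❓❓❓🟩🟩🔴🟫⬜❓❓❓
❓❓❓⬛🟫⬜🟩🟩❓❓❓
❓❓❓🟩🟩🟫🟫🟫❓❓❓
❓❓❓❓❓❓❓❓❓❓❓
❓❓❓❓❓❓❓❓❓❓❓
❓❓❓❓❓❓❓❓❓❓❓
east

❓❓❓❓❓❓❓❓❓❓❓
❓❓❓❓❓❓❓❓❓❓❓
❓❓❓❓❓❓❓❓❓❓❓
❓❓🟩🟦🟦⬜🟦🟩❓❓❓
❓❓⬜🟫🟩🟩🟫⬜❓❓❓
❓❓🟩🟩⬜🔴⬜🟩❓❓❓
❓❓⬛🟫⬜🟩🟩⬜❓❓❓
❓❓🟩🟩🟫🟫🟫🟫❓❓❓
❓❓❓❓❓❓❓❓❓❓❓
❓❓❓❓❓❓❓❓❓❓❓
❓❓❓❓❓❓❓❓❓❓❓

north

⬛⬛⬛⬛⬛⬛⬛⬛⬛⬛⬛
❓❓❓❓❓❓❓❓❓❓❓
❓❓❓❓❓❓❓❓❓❓❓
❓❓❓🟫🟦⬜⬜⬜❓❓❓
❓❓🟩🟦🟦⬜🟦🟩❓❓❓
❓❓⬜🟫🟩🔴🟫⬜❓❓❓
❓❓🟩🟩⬜🟫⬜🟩❓❓❓
❓❓⬛🟫⬜🟩🟩⬜❓❓❓
❓❓🟩🟩🟫🟫🟫🟫❓❓❓
❓❓❓❓❓❓❓❓❓❓❓
❓❓❓❓❓❓❓❓❓❓❓

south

❓❓❓❓❓❓❓❓❓❓❓
❓❓❓❓❓❓❓❓❓❓❓
❓❓❓🟫🟦⬜⬜⬜❓❓❓
❓❓🟩🟦🟦⬜🟦🟩❓❓❓
❓❓⬜🟫🟩🟩🟫⬜❓❓❓
❓❓🟩🟩⬜🔴⬜🟩❓❓❓
❓❓⬛🟫⬜🟩🟩⬜❓❓❓
❓❓🟩🟩🟫🟫🟫🟫❓❓❓
❓❓❓❓❓❓❓❓❓❓❓
❓❓❓❓❓❓❓❓❓❓❓
❓❓❓❓❓❓❓❓❓❓❓

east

❓❓❓❓❓❓❓❓❓❓❓
❓❓❓❓❓❓❓❓❓❓❓
❓❓🟫🟦⬜⬜⬜❓❓❓❓
❓🟩🟦🟦⬜🟦🟩🟩❓❓❓
❓⬜🟫🟩🟩🟫⬜🟩❓❓❓
❓🟩🟩⬜🟫🔴🟩⬜❓❓❓
❓⬛🟫⬜🟩🟩⬜🟩❓❓❓
❓🟩🟩🟫🟫🟫🟫🟫❓❓❓
❓❓❓❓❓❓❓❓❓❓❓
❓❓❓❓❓❓❓❓❓❓❓
❓❓❓❓❓❓❓❓❓❓❓

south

❓❓❓❓❓❓❓❓❓❓❓
❓❓🟫🟦⬜⬜⬜❓❓❓❓
❓🟩🟦🟦⬜🟦🟩🟩❓❓❓
❓⬜🟫🟩🟩🟫⬜🟩❓❓❓
❓🟩🟩⬜🟫⬜🟩⬜❓❓❓
❓⬛🟫⬜🟩🔴⬜🟩❓❓❓
❓🟩🟩🟫🟫🟫🟫🟫❓❓❓
❓❓❓⬜🟫🟦🟫🟫❓❓❓
❓❓❓❓❓❓❓❓❓❓❓
❓❓❓❓❓❓❓❓❓❓❓
❓❓❓❓❓❓❓❓❓❓❓

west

❓❓❓❓❓❓❓❓❓❓❓
❓❓❓🟫🟦⬜⬜⬜❓❓❓
❓❓🟩🟦🟦⬜🟦🟩🟩❓❓
❓❓⬜🟫🟩🟩🟫⬜🟩❓❓
❓❓🟩🟩⬜🟫⬜🟩⬜❓❓
❓❓⬛🟫⬜🔴🟩⬜🟩❓❓
❓❓🟩🟩🟫🟫🟫🟫🟫❓❓
❓❓❓🟩⬜🟫🟦🟫🟫❓❓
❓❓❓❓❓❓❓❓❓❓❓
❓❓❓❓❓❓❓❓❓❓❓
❓❓❓❓❓❓❓❓❓❓❓

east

❓❓❓❓❓❓❓❓❓❓❓
❓❓🟫🟦⬜⬜⬜❓❓❓❓
❓🟩🟦🟦⬜🟦🟩🟩❓❓❓
❓⬜🟫🟩🟩🟫⬜🟩❓❓❓
❓🟩🟩⬜🟫⬜🟩⬜❓❓❓
❓⬛🟫⬜🟩🔴⬜🟩❓❓❓
❓🟩🟩🟫🟫🟫🟫🟫❓❓❓
❓❓🟩⬜🟫🟦🟫🟫❓❓❓
❓❓❓❓❓❓❓❓❓❓❓
❓❓❓❓❓❓❓❓❓❓❓
❓❓❓❓❓❓❓❓❓❓❓

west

❓❓❓❓❓❓❓❓❓❓❓
❓❓❓🟫🟦⬜⬜⬜❓❓❓
❓❓🟩🟦🟦⬜🟦🟩🟩❓❓
❓❓⬜🟫🟩🟩🟫⬜🟩❓❓
❓❓🟩🟩⬜🟫⬜🟩⬜❓❓
❓❓⬛🟫⬜🔴🟩⬜🟩❓❓
❓❓🟩🟩🟫🟫🟫🟫🟫❓❓
❓❓❓🟩⬜🟫🟦🟫🟫❓❓
❓❓❓❓❓❓❓❓❓❓❓
❓❓❓❓❓❓❓❓❓❓❓
❓❓❓❓❓❓❓❓❓❓❓

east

❓❓❓❓❓❓❓❓❓❓❓
❓❓🟫🟦⬜⬜⬜❓❓❓❓
❓🟩🟦🟦⬜🟦🟩🟩❓❓❓
❓⬜🟫🟩🟩🟫⬜🟩❓❓❓
❓🟩🟩⬜🟫⬜🟩⬜❓❓❓
❓⬛🟫⬜🟩🔴⬜🟩❓❓❓
❓🟩🟩🟫🟫🟫🟫🟫❓❓❓
❓❓🟩⬜🟫🟦🟫🟫❓❓❓
❓❓❓❓❓❓❓❓❓❓❓
❓❓❓❓❓❓❓❓❓❓❓
❓❓❓❓❓❓❓❓❓❓❓


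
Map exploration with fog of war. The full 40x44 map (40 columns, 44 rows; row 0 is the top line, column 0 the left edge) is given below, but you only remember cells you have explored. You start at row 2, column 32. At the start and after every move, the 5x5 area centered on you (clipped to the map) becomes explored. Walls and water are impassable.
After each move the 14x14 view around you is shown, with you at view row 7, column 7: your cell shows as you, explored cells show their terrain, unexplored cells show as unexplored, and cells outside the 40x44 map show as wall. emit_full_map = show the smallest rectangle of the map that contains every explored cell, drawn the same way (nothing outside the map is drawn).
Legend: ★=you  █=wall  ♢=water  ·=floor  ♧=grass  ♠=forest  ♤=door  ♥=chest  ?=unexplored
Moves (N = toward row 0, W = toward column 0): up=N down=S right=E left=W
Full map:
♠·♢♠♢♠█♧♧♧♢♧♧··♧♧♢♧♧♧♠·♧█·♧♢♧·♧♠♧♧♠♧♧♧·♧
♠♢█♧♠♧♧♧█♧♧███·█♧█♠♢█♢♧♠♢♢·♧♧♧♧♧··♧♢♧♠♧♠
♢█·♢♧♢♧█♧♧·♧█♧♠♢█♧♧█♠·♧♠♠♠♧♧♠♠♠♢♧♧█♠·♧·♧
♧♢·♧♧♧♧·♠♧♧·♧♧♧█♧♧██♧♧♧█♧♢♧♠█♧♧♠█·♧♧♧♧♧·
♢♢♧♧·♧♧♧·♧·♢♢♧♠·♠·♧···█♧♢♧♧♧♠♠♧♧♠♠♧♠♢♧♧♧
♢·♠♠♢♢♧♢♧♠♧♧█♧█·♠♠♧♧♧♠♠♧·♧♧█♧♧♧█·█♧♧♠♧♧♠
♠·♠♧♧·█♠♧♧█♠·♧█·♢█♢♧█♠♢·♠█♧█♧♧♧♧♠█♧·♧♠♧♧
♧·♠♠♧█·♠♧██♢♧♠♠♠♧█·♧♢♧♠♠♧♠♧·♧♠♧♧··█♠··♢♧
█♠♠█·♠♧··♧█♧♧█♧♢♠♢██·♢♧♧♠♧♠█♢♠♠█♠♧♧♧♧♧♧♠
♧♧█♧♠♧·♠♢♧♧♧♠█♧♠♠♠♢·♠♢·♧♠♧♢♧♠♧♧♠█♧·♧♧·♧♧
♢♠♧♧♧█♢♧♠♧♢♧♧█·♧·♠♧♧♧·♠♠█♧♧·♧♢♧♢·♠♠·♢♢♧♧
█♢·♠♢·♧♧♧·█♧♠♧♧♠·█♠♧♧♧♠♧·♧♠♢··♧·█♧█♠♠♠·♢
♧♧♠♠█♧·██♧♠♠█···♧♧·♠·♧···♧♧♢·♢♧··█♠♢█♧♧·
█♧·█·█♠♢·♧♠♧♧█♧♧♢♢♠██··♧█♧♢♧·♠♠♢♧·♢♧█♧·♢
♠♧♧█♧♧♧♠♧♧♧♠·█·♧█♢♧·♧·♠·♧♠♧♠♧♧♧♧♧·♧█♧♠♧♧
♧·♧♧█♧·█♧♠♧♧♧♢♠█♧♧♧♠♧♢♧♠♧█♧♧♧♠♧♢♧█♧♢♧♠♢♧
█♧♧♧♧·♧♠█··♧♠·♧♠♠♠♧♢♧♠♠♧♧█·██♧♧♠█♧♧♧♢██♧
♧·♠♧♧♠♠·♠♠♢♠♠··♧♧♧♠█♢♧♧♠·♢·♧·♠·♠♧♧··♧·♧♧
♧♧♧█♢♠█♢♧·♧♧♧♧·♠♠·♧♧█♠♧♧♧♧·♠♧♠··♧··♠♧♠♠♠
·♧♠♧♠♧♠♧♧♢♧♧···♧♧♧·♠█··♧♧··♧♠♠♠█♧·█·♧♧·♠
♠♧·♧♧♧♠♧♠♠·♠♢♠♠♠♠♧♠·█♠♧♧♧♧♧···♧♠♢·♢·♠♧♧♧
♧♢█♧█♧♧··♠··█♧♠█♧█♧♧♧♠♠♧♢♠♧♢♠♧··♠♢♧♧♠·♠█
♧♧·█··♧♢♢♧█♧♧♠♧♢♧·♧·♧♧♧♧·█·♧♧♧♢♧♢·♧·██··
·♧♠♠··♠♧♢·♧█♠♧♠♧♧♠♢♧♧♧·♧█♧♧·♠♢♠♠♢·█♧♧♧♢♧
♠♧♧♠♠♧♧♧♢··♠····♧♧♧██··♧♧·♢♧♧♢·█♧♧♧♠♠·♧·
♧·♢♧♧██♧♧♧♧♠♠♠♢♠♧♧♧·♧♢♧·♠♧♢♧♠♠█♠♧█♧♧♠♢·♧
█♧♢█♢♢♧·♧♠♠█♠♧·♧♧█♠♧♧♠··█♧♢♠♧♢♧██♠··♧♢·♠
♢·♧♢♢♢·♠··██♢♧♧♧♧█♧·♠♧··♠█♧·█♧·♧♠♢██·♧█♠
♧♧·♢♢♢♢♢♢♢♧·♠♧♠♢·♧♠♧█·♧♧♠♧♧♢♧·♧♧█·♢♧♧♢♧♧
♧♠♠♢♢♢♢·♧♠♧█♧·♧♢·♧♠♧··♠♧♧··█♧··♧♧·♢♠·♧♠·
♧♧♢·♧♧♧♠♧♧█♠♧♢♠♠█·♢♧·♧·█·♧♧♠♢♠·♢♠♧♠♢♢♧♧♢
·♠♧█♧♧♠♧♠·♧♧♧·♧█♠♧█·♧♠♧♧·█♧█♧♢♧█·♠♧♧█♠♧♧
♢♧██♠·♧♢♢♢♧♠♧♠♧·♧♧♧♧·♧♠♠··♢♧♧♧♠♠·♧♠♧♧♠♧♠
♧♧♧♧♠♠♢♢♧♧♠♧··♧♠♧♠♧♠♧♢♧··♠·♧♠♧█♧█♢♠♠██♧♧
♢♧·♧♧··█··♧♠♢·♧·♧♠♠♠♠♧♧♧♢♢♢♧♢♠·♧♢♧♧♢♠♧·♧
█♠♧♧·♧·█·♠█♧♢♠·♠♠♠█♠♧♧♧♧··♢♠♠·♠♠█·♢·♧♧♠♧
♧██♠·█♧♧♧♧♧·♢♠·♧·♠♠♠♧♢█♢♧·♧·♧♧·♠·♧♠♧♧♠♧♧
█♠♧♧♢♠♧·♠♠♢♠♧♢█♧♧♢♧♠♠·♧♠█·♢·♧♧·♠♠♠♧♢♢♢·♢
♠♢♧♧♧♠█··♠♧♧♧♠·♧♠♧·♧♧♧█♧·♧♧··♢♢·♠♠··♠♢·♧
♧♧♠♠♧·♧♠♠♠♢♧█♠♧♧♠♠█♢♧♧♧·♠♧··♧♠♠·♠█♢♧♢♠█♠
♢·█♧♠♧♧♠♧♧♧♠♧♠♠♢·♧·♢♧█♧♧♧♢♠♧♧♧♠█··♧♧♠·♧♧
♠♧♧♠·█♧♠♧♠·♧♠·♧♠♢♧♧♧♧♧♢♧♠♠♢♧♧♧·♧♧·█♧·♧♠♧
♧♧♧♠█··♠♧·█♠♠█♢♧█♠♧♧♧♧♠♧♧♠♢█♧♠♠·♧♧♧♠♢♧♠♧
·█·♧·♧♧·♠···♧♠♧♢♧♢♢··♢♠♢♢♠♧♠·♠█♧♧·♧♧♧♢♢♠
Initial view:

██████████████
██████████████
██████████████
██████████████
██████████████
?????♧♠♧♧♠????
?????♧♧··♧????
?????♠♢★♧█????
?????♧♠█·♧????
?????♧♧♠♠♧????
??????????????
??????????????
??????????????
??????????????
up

██████████████
██████████████
██████████████
██████████████
██████████████
██████████████
?????♧♠♧♧♠????
?????♧♧★·♧????
?????♠♢♧♧█????
?????♧♠█·♧????
?????♧♧♠♠♧????
??????????????
??????????????
??????????????

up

██████████████
██████████████
██████████████
██████████████
██████████████
██████████████
██████████████
?????♧♠★♧♠????
?????♧♧··♧????
?????♠♢♧♧█????
?????♧♠█·♧????
?????♧♧♠♠♧????
??????????????
??????????????

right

██████████████
██████████████
██████████████
██████████████
██████████████
██████████████
██████████████
????♧♠♧★♠♧????
????♧♧··♧♢????
????♠♢♧♧█♠????
????♧♠█·♧?????
????♧♧♠♠♧?????
??????????????
??????????????

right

██████████████
██████████████
██████████████
██████████████
██████████████
██████████████
██████████████
???♧♠♧♧★♧♧???█
???♧♧··♧♢♧???█
???♠♢♧♧█♠·???█
???♧♠█·♧?????█
???♧♧♠♠♧?????█
?????????????█
?????????????█

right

██████████████
██████████████
██████████████
██████████████
██████████████
██████████████
██████████████
??♧♠♧♧♠★♧♧??██
??♧♧··♧♢♧♠??██
??♠♢♧♧█♠·♧??██
??♧♠█·♧?????██
??♧♧♠♠♧?????██
????????????██
????????????██

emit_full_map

♧♠♧♧♠★♧♧
♧♧··♧♢♧♠
♠♢♧♧█♠·♧
♧♠█·♧???
♧♧♠♠♧???

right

██████████████
██████████████
██████████████
██████████████
██████████████
██████████████
██████████████
?♧♠♧♧♠♧★♧·?███
?♧♧··♧♢♧♠♧?███
?♠♢♧♧█♠·♧·?███
?♧♠█·♧?????███
?♧♧♠♠♧?????███
???????????███
???????????███

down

██████████████
██████████████
██████████████
██████████████
██████████████
██████████████
?♧♠♧♧♠♧♧♧·?███
?♧♧··♧♢★♠♧?███
?♠♢♧♧█♠·♧·?███
?♧♠█·♧♧♧♧♧?███
?♧♧♠♠♧?????███
???????????███
???????????███
???????????███

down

██████████████
██████████████
██████████████
██████████████
██████████████
?♧♠♧♧♠♧♧♧·?███
?♧♧··♧♢♧♠♧?███
?♠♢♧♧█♠★♧·?███
?♧♠█·♧♧♧♧♧?███
?♧♧♠♠♧♠♢♧♧?███
???????????███
???????????███
???????????███
???????????███

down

██████████████
██████████████
██████████████
██████████████
?♧♠♧♧♠♧♧♧·?███
?♧♧··♧♢♧♠♧?███
?♠♢♧♧█♠·♧·?███
?♧♠█·♧♧★♧♧?███
?♧♧♠♠♧♠♢♧♧?███
?????♧♧♠♧♧?███
???????????███
???????????███
???????????███
???????????███

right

██████████████
██████████████
██████████████
██████████████
♧♠♧♧♠♧♧♧·?████
♧♧··♧♢♧♠♧♠████
♠♢♧♧█♠·♧·♧████
♧♠█·♧♧♧★♧·████
♧♧♠♠♧♠♢♧♧♧████
????♧♧♠♧♧♠████
??????????████
??????????████
??????????████
??????????████

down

██████████████
██████████████
██████████████
♧♠♧♧♠♧♧♧·?████
♧♧··♧♢♧♠♧♠████
♠♢♧♧█♠·♧·♧████
♧♠█·♧♧♧♧♧·████
♧♧♠♠♧♠♢★♧♧████
????♧♧♠♧♧♠████
?????·♧♠♧♧████
??????????████
??????????████
??????????████
??????????████

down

██████████████
██████████████
♧♠♧♧♠♧♧♧·?████
♧♧··♧♢♧♠♧♠████
♠♢♧♧█♠·♧·♧████
♧♠█·♧♧♧♧♧·████
♧♧♠♠♧♠♢♧♧♧████
????♧♧♠★♧♠████
?????·♧♠♧♧████
?????♠··♢♧████
??????????████
??????????████
??????????████
??????????████

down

██████████████
♧♠♧♧♠♧♧♧·?████
♧♧··♧♢♧♠♧♠████
♠♢♧♧█♠·♧·♧████
♧♠█·♧♧♧♧♧·████
♧♧♠♠♧♠♢♧♧♧████
????♧♧♠♧♧♠████
?????·♧★♧♧████
?????♠··♢♧████
?????♧♧♧♧♠████
??????????████
??????????████
??????????████
??????????████

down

♧♠♧♧♠♧♧♧·?████
♧♧··♧♢♧♠♧♠████
♠♢♧♧█♠·♧·♧████
♧♠█·♧♧♧♧♧·████
♧♧♠♠♧♠♢♧♧♧████
????♧♧♠♧♧♠████
?????·♧♠♧♧████
?????♠·★♢♧████
?????♧♧♧♧♠████
?????♧♧·♧♧████
??????????████
??????????████
??????????████
??????????████

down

♧♧··♧♢♧♠♧♠████
♠♢♧♧█♠·♧·♧████
♧♠█·♧♧♧♧♧·████
♧♧♠♠♧♠♢♧♧♧████
????♧♧♠♧♧♠████
?????·♧♠♧♧████
?????♠··♢♧████
?????♧♧★♧♠████
?????♧♧·♧♧████
?????·♢♢♧♧████
??????????████
??????????████
??????????████
??????????████

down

♠♢♧♧█♠·♧·♧████
♧♠█·♧♧♧♧♧·████
♧♧♠♠♧♠♢♧♧♧████
????♧♧♠♧♧♠████
?????·♧♠♧♧████
?????♠··♢♧████
?????♧♧♧♧♠████
?????♧♧★♧♧████
?????·♢♢♧♧████
?????♠♠♠·♢████
??????????████
??????????████
??????????████
??????????████

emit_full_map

♧♠♧♧♠♧♧♧·?
♧♧··♧♢♧♠♧♠
♠♢♧♧█♠·♧·♧
♧♠█·♧♧♧♧♧·
♧♧♠♠♧♠♢♧♧♧
????♧♧♠♧♧♠
?????·♧♠♧♧
?????♠··♢♧
?????♧♧♧♧♠
?????♧♧★♧♧
?????·♢♢♧♧
?????♠♠♠·♢


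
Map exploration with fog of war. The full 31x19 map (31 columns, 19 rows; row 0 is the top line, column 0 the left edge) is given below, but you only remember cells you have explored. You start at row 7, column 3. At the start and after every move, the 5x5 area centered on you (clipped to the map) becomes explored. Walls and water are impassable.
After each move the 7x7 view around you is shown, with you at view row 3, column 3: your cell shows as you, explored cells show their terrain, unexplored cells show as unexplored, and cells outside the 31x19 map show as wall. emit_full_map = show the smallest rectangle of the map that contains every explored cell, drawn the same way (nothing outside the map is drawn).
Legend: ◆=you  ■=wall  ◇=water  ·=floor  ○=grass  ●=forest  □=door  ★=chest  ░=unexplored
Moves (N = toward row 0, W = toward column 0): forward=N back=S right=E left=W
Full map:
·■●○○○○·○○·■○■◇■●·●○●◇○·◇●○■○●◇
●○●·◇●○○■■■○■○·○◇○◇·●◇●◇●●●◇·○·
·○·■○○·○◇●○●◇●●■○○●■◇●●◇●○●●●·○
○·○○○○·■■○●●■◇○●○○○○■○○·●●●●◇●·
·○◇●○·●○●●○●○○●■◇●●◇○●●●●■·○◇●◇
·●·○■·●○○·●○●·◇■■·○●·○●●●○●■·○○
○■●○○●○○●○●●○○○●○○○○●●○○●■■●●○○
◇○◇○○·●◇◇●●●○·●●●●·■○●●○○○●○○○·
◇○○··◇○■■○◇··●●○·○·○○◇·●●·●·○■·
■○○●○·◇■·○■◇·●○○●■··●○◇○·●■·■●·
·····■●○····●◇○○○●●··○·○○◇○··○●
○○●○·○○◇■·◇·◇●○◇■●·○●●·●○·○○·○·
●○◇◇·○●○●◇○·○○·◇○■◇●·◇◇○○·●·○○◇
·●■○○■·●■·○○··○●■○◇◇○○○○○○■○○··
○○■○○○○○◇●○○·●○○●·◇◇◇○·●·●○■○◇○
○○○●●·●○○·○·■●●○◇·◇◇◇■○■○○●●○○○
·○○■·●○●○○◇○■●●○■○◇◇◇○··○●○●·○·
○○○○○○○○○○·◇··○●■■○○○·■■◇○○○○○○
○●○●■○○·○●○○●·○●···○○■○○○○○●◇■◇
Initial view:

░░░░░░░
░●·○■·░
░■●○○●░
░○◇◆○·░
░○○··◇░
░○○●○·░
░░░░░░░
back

░●·○■·░
░■●○○●░
░○◇○○·░
░○○◆·◇░
░○○●○·░
░····■░
░░░░░░░

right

●·○■·░░
■●○○●○░
○◇○○·●░
○○·◆◇○░
○○●○·◇░
····■●░
░░░░░░░

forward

░░░░░░░
●·○■·●░
■●○○●○░
○◇○◆·●░
○○··◇○░
○○●○·◇░
····■●░

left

░░░░░░░
░●·○■·●
░■●○○●○
░○◇◆○·●
░○○··◇○
░○○●○·◇
░····■●

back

░●·○■·●
░■●○○●○
░○◇○○·●
░○○◆·◇○
░○○●○·◇
░····■●
░░░░░░░

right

●·○■·●░
■●○○●○░
○◇○○·●░
○○·◆◇○░
○○●○·◇░
····■●░
░░░░░░░

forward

░░░░░░░
●·○■·●░
■●○○●○░
○◇○◆·●░
○○··◇○░
○○●○·◇░
····■●░

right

░░░░░░░
·○■·●○░
●○○●○○░
◇○○◆●◇░
○··◇○■░
○●○·◇■░
···■●░░

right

░░░░░░░
○■·●○○░
○○●○○●░
○○·◆◇◇░
··◇○■■░
●○·◇■·░
··■●░░░

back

○■·●○○░
○○●○○●░
○○·●◇◇░
··◇◆■■░
●○·◇■·░
··■●○·░
░░░░░░░

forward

░░░░░░░
○■·●○○░
○○●○○●░
○○·◆◇◇░
··◇○■■░
●○·◇■·░
··■●○·░

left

░░░░░░░
·○■·●○○
●○○●○○●
◇○○◆●◇◇
○··◇○■■
○●○·◇■·
···■●○·

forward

░░░░░░░
░●○·●○░
·○■·●○○
●○○◆○○●
◇○○·●◇◇
○··◇○■■
○●○·◇■·

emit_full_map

░░●○·●○░
●·○■·●○○
■●○○◆○○●
○◇○○·●◇◇
○○··◇○■■
○○●○·◇■·
····■●○·

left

░░░░░░░
░◇●○·●○
●·○■·●○
■●○◆●○○
○◇○○·●◇
○○··◇○■
○○●○·◇■

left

░░░░░░░
░○◇●○·●
░●·○■·●
░■●◆○●○
░○◇○○·●
░○○··◇○
░○○●○·◇

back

░○◇●○·●
░●·○■·●
░■●○○●○
░○◇◆○·●
░○○··◇○
░○○●○·◇
░····■●

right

○◇●○·●○
●·○■·●○
■●○○●○○
○◇○◆·●◇
○○··◇○■
○○●○·◇■
····■●○

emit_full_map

○◇●○·●○░
●·○■·●○○
■●○○●○○●
○◇○◆·●◇◇
○○··◇○■■
○○●○·◇■·
····■●○·

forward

░░░░░░░
○◇●○·●○
●·○■·●○
■●○◆●○○
○◇○○·●◇
○○··◇○■
○○●○·◇■

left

░░░░░░░
░○◇●○·●
░●·○■·●
░■●◆○●○
░○◇○○·●
░○○··◇○
░○○●○·◇

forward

░░░░░░░
░·○○○○░
░○◇●○·●
░●·◆■·●
░■●○○●○
░○◇○○·●
░○○··◇○

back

░·○○○○░
░○◇●○·●
░●·○■·●
░■●◆○●○
░○◇○○·●
░○○··◇○
░○○●○·◇

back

░○◇●○·●
░●·○■·●
░■●○○●○
░○◇◆○·●
░○○··◇○
░○○●○·◇
░····■●

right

○◇●○·●○
●·○■·●○
■●○○●○○
○◇○◆·●◇
○○··◇○■
○○●○·◇■
····■●○


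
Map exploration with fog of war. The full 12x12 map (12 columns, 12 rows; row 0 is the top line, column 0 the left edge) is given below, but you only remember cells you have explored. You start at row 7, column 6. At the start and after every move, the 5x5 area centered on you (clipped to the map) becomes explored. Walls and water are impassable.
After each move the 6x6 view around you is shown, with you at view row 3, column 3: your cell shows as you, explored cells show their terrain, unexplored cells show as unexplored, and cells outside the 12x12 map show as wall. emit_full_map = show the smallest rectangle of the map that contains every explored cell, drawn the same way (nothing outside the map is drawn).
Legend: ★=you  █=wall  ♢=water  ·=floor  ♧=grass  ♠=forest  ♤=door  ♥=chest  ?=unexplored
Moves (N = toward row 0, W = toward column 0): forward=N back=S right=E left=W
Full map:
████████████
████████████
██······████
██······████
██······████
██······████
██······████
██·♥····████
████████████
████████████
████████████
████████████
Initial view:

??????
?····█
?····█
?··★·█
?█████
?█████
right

??????
····██
····██
···★██
██████
██████

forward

??????
?···██
····██
···★██
····██
██████

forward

??????
?···██
?···██
···★██
····██
····██

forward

??????
?···██
?···██
?··★██
····██
····██

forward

??????
?█████
?···██
?··★██
?···██
····██

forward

██████
?█████
?█████
?··★██
?···██
?···██

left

██████
?█████
?█████
?··★·█
?····█
?····█

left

██████
?█████
?█████
?··★··
?·····
?·····

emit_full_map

███████
███████
··★··██
·····██
·····██
?····██
?····██
?····██
?██████
?██████

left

██████
?█████
?█████
?··★··
?·····
?·····

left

██████
?█████
?█████
?█·★··
?█····
?█····

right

██████
██████
██████
█··★··
█·····
█·····

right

██████
██████
██████
···★··
······
······

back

██████
██████
······
···★··
······
?·····

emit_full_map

█████████
█████████
█······██
█···★··██
█······██
??·····██
???····██
???····██
???██████
???██████

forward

██████
██████
██████
···★··
······
······

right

██████
██████
██████
···★·█
·····█
·····█

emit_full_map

█████████
█████████
█····★·██
█······██
█······██
??·····██
???····██
???····██
???██████
???██████


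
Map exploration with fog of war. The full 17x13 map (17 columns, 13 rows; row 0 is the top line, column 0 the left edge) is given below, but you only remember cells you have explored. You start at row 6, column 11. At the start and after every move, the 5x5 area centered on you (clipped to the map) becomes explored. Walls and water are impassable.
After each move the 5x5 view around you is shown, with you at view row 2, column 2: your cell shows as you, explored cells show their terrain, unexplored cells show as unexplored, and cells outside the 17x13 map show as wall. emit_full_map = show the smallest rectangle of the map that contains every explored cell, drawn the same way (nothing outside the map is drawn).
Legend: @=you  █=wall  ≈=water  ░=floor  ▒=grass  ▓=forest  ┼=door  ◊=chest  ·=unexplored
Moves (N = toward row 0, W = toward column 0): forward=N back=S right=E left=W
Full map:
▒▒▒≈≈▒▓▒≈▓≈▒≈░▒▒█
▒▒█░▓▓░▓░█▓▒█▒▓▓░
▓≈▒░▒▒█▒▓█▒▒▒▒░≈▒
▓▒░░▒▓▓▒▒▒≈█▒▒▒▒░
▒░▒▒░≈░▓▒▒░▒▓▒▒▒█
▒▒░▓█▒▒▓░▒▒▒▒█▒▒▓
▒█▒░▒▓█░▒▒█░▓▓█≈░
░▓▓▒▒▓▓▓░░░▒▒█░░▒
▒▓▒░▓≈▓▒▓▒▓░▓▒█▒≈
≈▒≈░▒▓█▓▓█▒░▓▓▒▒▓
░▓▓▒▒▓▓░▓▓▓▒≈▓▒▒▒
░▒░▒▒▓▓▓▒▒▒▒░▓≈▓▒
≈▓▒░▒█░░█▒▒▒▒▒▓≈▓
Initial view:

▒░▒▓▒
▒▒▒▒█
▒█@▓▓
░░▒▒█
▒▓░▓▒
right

░▒▓▒▒
▒▒▒█▒
█░@▓█
░▒▒█░
▓░▓▒█

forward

≈█▒▒▒
░▒▓▒▒
▒▒@█▒
█░▓▓█
░▒▒█░

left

▒≈█▒▒
▒░▒▓▒
▒▒@▒█
▒█░▓▓
░░▒▒█

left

▒▒≈█▒
▒▒░▒▓
░▒@▒▒
▒▒█░▓
░░░▒▒

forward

▓█▒▒▒
▒▒≈█▒
▒▒@▒▓
░▒▒▒▒
▒▒█░▓

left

▒▓█▒▒
▒▒▒≈█
▓▒@░▒
▓░▒▒▒
░▒▒█░

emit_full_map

▒▓█▒▒▒··
▒▒▒≈█▒▒▒
▓▒@░▒▓▒▒
▓░▒▒▒▒█▒
░▒▒█░▓▓█
·░░░▒▒█░
··▒▓░▓▒█

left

█▒▓█▒
▓▒▒▒≈
░▓@▒░
▒▓░▒▒
█░▒▒█

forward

░▓░█▓
█▒▓█▒
▓▒@▒≈
░▓▒▒░
▒▓░▒▒

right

▓░█▓▒
▒▓█▒▒
▒▒@≈█
▓▒▒░▒
▓░▒▒▒

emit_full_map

░▓░█▓▒···
█▒▓█▒▒▒··
▓▒▒@≈█▒▒▒
░▓▒▒░▒▓▒▒
▒▓░▒▒▒▒█▒
█░▒▒█░▓▓█
··░░░▒▒█░
···▒▓░▓▒█


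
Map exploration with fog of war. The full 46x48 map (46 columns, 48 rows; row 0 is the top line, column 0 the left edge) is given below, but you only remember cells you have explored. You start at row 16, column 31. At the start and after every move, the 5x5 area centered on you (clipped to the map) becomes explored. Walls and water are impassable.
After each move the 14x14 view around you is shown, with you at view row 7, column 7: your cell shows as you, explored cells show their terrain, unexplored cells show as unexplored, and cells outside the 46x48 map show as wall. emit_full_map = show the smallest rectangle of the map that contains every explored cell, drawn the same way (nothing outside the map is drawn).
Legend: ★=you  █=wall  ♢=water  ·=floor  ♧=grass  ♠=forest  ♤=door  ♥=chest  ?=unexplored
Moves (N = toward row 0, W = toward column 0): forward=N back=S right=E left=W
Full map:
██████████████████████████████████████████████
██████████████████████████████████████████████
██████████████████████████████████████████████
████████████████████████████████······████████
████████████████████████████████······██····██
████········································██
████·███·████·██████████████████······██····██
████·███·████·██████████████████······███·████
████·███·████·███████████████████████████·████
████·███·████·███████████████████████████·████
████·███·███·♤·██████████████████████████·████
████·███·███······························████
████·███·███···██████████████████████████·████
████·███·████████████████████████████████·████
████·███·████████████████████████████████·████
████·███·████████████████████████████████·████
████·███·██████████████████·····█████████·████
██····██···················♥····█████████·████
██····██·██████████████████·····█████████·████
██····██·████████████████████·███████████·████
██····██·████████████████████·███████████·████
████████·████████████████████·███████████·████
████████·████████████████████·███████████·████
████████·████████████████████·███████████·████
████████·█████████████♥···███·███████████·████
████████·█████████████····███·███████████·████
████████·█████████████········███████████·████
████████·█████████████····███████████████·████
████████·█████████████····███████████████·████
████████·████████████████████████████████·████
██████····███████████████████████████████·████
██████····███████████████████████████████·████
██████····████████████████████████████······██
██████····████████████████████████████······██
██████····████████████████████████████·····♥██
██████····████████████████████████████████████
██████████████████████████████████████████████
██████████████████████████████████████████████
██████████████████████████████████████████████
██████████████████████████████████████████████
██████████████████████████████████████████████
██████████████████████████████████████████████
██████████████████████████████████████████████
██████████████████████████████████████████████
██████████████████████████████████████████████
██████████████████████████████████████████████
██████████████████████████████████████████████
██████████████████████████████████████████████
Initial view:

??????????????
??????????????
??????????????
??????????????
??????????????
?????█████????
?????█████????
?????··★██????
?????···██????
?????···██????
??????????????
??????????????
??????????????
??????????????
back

??????????????
??????????????
??????????????
??????????????
?????█████????
?????█████????
?????···██????
?????··★██????
?????···██????
?????·████????
??????????????
??????????????
??????????????
??????????????

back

??????????????
??????????????
??????????????
?????█████????
?????█████????
?????···██????
?????···██????
?????··★██????
?????·████????
?????·████????
??????????????
??????????????
??????????????
??????????????

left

??????????????
??????????????
??????????????
??????█████???
??????█████???
?????····██???
?????····██???
?????··★·██???
?????█·████???
?????█·████???
??????????????
??????????????
??????????????
??????????????

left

??????????????
??????????????
??????????????
???????█████??
???????█████??
?????·····██??
?????♥····██??
?????··★··██??
?????██·████??
?????██·████??
??????????????
??????????????
??????????????
??????????????

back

??????????????
??????????????
???????█████??
???????█████??
?????·····██??
?????♥····██??
?????·····██??
?????██★████??
?????██·████??
?????██·██????
??????????????
??????????????
??????????????
??????????????

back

??????????????
???????█████??
???????█████??
?????·····██??
?????♥····██??
?????·····██??
?????██·████??
?????██★████??
?????██·██????
?????██·██????
??????????????
??????????????
??????????????
??????????????

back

???????█████??
???????█████??
?????·····██??
?????♥····██??
?????·····██??
?????██·████??
?????██·████??
?????██★██????
?????██·██????
?????██·██????
??????????????
??????????????
??????????????
??????????????

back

???????█████??
?????·····██??
?????♥····██??
?????·····██??
?????██·████??
?????██·████??
?????██·██????
?????██★██????
?????██·██????
?????██·██????
??????????????
??????????????
??????????????
??????????????

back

?????·····██??
?????♥····██??
?????·····██??
?????██·████??
?????██·████??
?????██·██????
?????██·██????
?????██★██????
?????██·██????
?????██·██????
??????????????
??????????????
??????????????
??????????????

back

?????♥····██??
?????·····██??
?????██·████??
?????██·████??
?????██·██????
?????██·██????
?????██·██????
?????██★██????
?????██·██????
?????···██????
??????????????
??????????????
??????????????
??????????????

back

?????·····██??
?????██·████??
?????██·████??
?????██·██????
?????██·██????
?????██·██????
?????██·██????
?????██★██????
?????···██????
?????█████????
??????????????
??????????????
??????????????
??????????????

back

?????██·████??
?????██·████??
?????██·██????
?????██·██????
?????██·██????
?????██·██????
?????██·██????
?????··★██????
?????█████????
?????█████????
??????????????
??????????????
??????????????
??????????????

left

??????██·████?
??????██·████?
??????██·██???
??????██·██???
??????██·██???
?????███·██???
?????███·██???
?????··★·██???
?????██████???
?????██████???
??????????????
??????????????
??????????????
??????????????

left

???????██·████
???????██·████
???????██·██??
???????██·██??
???????██·██??
?????·███·██??
?????·███·██??
?????··★··██??
?????·██████??
?????·██████??
??????????????
??????????????
??????????????
??????????????

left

????????██·███
????????██·███
????????██·██?
????????██·██?
????????██·██?
?????··███·██?
?????··███·██?
?????··★···██?
?????··██████?
?????··██████?
??????????????
??????????????
??????????????
??????????????

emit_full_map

?????█████
?????█████
???·····██
???♥····██
???·····██
???██·████
???██·████
???██·██??
???██·██??
???██·██??
··███·██??
··███·██??
··★···██??
··██████??
··██████??
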